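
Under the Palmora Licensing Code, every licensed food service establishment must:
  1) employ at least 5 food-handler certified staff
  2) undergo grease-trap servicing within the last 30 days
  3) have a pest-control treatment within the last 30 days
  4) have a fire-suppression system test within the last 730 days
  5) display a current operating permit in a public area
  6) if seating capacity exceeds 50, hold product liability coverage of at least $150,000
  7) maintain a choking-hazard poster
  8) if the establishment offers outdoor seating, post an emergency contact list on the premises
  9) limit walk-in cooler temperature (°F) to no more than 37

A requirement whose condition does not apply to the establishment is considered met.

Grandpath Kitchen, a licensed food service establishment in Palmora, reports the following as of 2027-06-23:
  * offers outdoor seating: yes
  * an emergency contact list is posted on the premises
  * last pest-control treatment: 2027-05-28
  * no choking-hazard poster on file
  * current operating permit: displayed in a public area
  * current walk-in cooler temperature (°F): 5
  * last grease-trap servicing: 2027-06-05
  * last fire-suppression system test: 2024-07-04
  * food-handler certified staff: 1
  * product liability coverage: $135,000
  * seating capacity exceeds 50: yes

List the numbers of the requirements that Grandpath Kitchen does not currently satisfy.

1. food-handler certified staff 1 < 5 → not met
2. grease-trap servicing 18 days ago vs limit 30 → met
3. pest-control treatment 26 days ago vs limit 30 → met
4. fire-suppression system test 1084 days ago vs limit 730 → not met
5. current operating permit present → met
6. condition 'seating capacity exceeds 50' holds; product liability coverage $135,000 < $150,000 → not met
7. choking-hazard poster absent → not met
8. condition 'offers outdoor seating' holds; emergency contact list present → met
9. walk-in cooler temperature (°F) 5 ≤ 37 → met
Not met: 1, 4, 6, 7

1, 4, 6, 7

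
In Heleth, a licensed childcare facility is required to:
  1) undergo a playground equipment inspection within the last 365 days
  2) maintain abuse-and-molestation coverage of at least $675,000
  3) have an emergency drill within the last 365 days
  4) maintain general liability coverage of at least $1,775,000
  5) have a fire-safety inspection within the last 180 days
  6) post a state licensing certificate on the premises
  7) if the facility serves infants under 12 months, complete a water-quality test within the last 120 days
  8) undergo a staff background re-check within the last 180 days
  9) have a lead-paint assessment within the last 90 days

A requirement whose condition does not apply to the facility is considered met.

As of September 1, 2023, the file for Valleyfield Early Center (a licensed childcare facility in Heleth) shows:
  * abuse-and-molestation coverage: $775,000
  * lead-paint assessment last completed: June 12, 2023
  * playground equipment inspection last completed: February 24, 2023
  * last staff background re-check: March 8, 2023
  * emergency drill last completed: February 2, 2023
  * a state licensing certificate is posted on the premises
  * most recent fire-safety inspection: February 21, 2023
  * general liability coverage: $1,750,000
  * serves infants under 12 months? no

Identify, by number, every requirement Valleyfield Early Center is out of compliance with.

1. playground equipment inspection 189 days ago vs limit 365 → met
2. abuse-and-molestation coverage $775,000 ≥ $675,000 → met
3. emergency drill 211 days ago vs limit 365 → met
4. general liability coverage $1,750,000 < $1,775,000 → not met
5. fire-safety inspection 192 days ago vs limit 180 → not met
6. state licensing certificate present → met
7. condition 'serves infants under 12 months' does not hold → requirement n/a → met
8. staff background re-check 177 days ago vs limit 180 → met
9. lead-paint assessment 81 days ago vs limit 90 → met
Not met: 4, 5

4, 5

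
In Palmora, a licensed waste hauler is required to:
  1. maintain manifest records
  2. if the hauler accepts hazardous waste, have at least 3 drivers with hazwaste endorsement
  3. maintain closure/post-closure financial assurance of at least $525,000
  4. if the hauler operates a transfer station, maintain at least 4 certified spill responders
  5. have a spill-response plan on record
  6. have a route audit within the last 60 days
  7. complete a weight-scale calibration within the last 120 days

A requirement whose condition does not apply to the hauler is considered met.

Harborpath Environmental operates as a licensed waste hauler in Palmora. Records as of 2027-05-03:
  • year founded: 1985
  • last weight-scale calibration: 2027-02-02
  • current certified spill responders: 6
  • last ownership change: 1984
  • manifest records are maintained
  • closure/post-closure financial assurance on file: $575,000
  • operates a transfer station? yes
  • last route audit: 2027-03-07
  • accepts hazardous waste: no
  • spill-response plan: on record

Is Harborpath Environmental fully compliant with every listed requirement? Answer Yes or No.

Yes

1. manifest records present → met
2. condition 'accepts hazardous waste' does not hold → requirement n/a → met
3. closure/post-closure financial assurance $575,000 ≥ $525,000 → met
4. condition 'operates a transfer station' holds; certified spill responders 6 ≥ 4 → met
5. spill-response plan present → met
6. route audit 57 days ago vs limit 60 → met
7. weight-scale calibration 90 days ago vs limit 120 → met
All met.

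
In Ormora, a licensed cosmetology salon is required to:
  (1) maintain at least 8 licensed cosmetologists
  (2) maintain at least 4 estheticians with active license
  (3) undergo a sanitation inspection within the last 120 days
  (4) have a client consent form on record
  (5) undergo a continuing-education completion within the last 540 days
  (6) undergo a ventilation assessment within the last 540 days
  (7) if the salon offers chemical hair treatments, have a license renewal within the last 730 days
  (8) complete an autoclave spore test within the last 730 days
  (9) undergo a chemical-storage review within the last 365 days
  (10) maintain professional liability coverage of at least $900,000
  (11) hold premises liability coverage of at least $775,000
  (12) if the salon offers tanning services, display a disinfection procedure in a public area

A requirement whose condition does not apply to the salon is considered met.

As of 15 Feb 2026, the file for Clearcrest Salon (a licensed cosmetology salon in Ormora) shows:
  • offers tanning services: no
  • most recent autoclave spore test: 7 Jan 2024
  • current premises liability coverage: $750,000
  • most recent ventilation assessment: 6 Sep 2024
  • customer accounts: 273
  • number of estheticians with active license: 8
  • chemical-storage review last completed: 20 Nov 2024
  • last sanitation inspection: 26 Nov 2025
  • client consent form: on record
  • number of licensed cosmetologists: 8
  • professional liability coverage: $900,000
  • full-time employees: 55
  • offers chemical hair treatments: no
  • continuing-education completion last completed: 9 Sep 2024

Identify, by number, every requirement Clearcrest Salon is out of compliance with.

1. licensed cosmetologists 8 ≥ 8 → met
2. estheticians with active license 8 ≥ 4 → met
3. sanitation inspection 81 days ago vs limit 120 → met
4. client consent form present → met
5. continuing-education completion 524 days ago vs limit 540 → met
6. ventilation assessment 527 days ago vs limit 540 → met
7. condition 'offers chemical hair treatments' does not hold → requirement n/a → met
8. autoclave spore test 770 days ago vs limit 730 → not met
9. chemical-storage review 452 days ago vs limit 365 → not met
10. professional liability coverage $900,000 ≥ $900,000 → met
11. premises liability coverage $750,000 < $775,000 → not met
12. condition 'offers tanning services' does not hold → requirement n/a → met
Not met: 8, 9, 11

8, 9, 11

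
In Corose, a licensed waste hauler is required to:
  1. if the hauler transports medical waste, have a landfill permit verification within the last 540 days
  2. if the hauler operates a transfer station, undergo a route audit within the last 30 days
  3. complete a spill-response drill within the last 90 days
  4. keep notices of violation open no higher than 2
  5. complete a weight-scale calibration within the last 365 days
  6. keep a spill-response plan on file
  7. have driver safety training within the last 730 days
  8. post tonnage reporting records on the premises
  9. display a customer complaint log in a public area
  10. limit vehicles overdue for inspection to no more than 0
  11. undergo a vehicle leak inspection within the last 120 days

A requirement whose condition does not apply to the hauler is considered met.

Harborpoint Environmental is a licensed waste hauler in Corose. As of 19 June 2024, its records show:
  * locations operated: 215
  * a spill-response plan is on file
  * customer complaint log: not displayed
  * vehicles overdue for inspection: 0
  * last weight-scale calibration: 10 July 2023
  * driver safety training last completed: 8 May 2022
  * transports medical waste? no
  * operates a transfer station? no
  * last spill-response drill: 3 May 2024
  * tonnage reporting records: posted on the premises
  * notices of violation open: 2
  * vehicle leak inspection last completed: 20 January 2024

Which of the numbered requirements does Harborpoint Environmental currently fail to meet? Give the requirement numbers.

1. condition 'transports medical waste' does not hold → requirement n/a → met
2. condition 'operates a transfer station' does not hold → requirement n/a → met
3. spill-response drill 47 days ago vs limit 90 → met
4. notices of violation open 2 ≤ 2 → met
5. weight-scale calibration 345 days ago vs limit 365 → met
6. spill-response plan present → met
7. driver safety training 773 days ago vs limit 730 → not met
8. tonnage reporting records present → met
9. customer complaint log absent → not met
10. vehicles overdue for inspection 0 ≤ 0 → met
11. vehicle leak inspection 151 days ago vs limit 120 → not met
Not met: 7, 9, 11

7, 9, 11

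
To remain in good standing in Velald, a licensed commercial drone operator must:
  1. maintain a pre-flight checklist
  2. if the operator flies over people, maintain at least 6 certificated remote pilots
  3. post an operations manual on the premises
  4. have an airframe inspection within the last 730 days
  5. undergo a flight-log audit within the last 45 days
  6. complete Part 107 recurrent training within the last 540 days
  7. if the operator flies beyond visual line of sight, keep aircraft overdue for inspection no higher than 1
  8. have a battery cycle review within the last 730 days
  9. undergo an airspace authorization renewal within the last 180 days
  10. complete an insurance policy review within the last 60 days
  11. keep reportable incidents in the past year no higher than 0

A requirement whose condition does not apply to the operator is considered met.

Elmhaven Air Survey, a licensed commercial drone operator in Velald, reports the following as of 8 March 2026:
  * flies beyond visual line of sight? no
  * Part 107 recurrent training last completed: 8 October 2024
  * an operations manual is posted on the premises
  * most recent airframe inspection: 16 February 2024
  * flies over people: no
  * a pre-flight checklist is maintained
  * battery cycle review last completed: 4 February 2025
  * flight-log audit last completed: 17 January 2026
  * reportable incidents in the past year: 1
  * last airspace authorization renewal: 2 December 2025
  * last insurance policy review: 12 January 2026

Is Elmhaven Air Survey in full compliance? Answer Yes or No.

1. pre-flight checklist present → met
2. condition 'flies over people' does not hold → requirement n/a → met
3. operations manual present → met
4. airframe inspection 751 days ago vs limit 730 → not met
5. flight-log audit 50 days ago vs limit 45 → not met
6. Part 107 recurrent training 516 days ago vs limit 540 → met
7. condition 'flies beyond visual line of sight' does not hold → requirement n/a → met
8. battery cycle review 397 days ago vs limit 730 → met
9. airspace authorization renewal 96 days ago vs limit 180 → met
10. insurance policy review 55 days ago vs limit 60 → met
11. reportable incidents in the past year 1 > 0 → not met
Not met: 4, 5, 11

No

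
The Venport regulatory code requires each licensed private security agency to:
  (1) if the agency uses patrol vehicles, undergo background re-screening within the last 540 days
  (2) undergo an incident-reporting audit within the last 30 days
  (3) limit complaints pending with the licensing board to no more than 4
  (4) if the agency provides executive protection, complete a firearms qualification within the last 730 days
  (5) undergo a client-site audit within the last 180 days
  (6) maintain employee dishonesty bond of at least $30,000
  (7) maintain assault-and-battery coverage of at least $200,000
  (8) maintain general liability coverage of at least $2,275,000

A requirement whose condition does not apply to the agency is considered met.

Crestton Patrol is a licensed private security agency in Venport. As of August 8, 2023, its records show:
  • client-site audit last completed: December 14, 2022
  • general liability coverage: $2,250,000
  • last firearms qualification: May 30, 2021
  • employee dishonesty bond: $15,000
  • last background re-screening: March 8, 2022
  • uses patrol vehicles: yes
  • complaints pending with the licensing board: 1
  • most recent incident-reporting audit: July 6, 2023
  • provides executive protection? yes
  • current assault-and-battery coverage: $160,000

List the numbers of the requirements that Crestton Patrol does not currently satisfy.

2, 4, 5, 6, 7, 8

1. condition 'uses patrol vehicles' holds; background re-screening 518 days ago vs limit 540 → met
2. incident-reporting audit 33 days ago vs limit 30 → not met
3. complaints pending with the licensing board 1 ≤ 4 → met
4. condition 'provides executive protection' holds; firearms qualification 800 days ago vs limit 730 → not met
5. client-site audit 237 days ago vs limit 180 → not met
6. employee dishonesty bond $15,000 < $30,000 → not met
7. assault-and-battery coverage $160,000 < $200,000 → not met
8. general liability coverage $2,250,000 < $2,275,000 → not met
Not met: 2, 4, 5, 6, 7, 8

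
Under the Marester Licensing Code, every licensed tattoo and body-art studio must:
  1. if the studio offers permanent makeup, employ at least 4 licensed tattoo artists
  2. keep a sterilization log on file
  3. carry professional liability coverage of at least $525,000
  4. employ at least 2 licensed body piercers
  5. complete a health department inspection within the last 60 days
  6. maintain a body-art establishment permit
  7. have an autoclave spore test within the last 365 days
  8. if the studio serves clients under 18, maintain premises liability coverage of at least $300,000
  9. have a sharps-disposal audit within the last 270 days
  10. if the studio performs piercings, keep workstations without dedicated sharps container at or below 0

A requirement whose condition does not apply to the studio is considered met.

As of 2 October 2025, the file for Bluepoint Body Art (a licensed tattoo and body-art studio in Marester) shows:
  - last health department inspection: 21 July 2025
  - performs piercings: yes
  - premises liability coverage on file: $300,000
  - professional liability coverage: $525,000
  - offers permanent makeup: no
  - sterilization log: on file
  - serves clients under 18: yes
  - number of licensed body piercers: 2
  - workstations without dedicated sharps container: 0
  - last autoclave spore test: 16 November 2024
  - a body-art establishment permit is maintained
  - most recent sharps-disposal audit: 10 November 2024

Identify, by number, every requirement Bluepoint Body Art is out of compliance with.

5, 9

1. condition 'offers permanent makeup' does not hold → requirement n/a → met
2. sterilization log present → met
3. professional liability coverage $525,000 ≥ $525,000 → met
4. licensed body piercers 2 ≥ 2 → met
5. health department inspection 73 days ago vs limit 60 → not met
6. body-art establishment permit present → met
7. autoclave spore test 320 days ago vs limit 365 → met
8. condition 'serves clients under 18' holds; premises liability coverage $300,000 ≥ $300,000 → met
9. sharps-disposal audit 326 days ago vs limit 270 → not met
10. condition 'performs piercings' holds; workstations without dedicated sharps container 0 ≤ 0 → met
Not met: 5, 9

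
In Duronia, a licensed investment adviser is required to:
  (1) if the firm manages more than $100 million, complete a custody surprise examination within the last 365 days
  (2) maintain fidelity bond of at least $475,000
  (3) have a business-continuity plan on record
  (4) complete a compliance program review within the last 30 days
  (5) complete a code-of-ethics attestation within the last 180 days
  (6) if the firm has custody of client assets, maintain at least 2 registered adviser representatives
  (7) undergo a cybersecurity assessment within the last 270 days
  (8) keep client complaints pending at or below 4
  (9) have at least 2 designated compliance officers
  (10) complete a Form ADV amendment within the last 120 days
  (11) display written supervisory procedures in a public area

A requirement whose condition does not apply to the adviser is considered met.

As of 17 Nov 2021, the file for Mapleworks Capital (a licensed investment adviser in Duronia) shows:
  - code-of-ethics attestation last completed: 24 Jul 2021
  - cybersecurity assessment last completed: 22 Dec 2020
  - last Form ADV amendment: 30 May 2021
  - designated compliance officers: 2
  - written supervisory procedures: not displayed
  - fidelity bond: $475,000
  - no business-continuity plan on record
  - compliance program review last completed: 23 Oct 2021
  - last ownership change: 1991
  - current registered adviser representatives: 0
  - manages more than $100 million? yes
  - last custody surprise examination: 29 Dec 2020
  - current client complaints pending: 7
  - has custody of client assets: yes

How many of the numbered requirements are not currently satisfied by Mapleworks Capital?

6

1. condition 'manages more than $100 million' holds; custody surprise examination 323 days ago vs limit 365 → met
2. fidelity bond $475,000 ≥ $475,000 → met
3. business-continuity plan absent → not met
4. compliance program review 25 days ago vs limit 30 → met
5. code-of-ethics attestation 116 days ago vs limit 180 → met
6. condition 'has custody of client assets' holds; registered adviser representatives 0 < 2 → not met
7. cybersecurity assessment 330 days ago vs limit 270 → not met
8. client complaints pending 7 > 4 → not met
9. designated compliance officers 2 ≥ 2 → met
10. Form ADV amendment 171 days ago vs limit 120 → not met
11. written supervisory procedures absent → not met
Not met: 6 of 11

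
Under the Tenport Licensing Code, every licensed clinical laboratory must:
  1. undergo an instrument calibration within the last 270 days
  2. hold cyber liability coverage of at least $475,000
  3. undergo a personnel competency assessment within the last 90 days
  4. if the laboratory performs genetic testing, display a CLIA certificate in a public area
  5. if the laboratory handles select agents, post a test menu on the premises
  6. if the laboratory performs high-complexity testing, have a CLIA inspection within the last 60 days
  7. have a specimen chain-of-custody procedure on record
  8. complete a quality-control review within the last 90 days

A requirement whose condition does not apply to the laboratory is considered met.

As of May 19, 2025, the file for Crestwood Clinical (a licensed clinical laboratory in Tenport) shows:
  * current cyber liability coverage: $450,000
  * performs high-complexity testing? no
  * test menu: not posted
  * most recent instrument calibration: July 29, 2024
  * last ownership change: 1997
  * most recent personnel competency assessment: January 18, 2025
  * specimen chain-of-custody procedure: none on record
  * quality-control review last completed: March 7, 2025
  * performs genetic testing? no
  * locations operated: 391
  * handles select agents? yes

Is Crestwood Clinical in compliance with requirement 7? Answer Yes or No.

7. specimen chain-of-custody procedure absent → not met

No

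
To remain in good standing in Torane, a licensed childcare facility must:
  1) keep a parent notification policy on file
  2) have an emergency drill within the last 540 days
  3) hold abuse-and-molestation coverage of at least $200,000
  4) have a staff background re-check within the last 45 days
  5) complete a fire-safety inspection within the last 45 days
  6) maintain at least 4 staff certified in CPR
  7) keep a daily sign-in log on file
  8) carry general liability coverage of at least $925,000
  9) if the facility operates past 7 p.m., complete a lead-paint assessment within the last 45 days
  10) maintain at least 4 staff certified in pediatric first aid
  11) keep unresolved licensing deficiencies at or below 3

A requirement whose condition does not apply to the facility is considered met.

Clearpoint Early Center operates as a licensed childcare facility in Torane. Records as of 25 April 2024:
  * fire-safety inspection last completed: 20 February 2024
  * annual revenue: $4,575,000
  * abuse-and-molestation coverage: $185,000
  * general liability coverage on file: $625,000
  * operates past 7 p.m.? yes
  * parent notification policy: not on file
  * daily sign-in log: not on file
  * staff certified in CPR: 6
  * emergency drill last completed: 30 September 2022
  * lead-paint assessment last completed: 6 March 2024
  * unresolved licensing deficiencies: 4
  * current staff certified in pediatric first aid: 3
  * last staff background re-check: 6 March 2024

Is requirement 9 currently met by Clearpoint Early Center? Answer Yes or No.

No

9. condition 'operates past 7 p.m.' holds; lead-paint assessment 50 days ago vs limit 45 → not met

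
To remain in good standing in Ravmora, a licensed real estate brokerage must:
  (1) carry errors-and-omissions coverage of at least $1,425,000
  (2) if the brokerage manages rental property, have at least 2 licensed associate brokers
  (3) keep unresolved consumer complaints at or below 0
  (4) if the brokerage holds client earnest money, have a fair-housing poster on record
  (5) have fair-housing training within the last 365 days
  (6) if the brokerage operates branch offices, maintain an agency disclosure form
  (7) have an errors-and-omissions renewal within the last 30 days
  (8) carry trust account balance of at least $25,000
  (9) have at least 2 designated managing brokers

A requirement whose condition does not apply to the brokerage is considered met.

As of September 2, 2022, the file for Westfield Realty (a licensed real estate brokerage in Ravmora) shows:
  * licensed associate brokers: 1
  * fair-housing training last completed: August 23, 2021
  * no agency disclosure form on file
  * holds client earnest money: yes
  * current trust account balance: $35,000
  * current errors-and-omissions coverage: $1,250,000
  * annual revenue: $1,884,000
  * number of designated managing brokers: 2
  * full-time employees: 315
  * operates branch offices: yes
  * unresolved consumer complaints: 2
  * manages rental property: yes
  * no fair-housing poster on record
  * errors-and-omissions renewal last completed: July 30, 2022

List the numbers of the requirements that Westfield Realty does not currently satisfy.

1, 2, 3, 4, 5, 6, 7

1. errors-and-omissions coverage $1,250,000 < $1,425,000 → not met
2. condition 'manages rental property' holds; licensed associate brokers 1 < 2 → not met
3. unresolved consumer complaints 2 > 0 → not met
4. condition 'holds client earnest money' holds; fair-housing poster absent → not met
5. fair-housing training 375 days ago vs limit 365 → not met
6. condition 'operates branch offices' holds; agency disclosure form absent → not met
7. errors-and-omissions renewal 34 days ago vs limit 30 → not met
8. trust account balance $35,000 ≥ $25,000 → met
9. designated managing brokers 2 ≥ 2 → met
Not met: 1, 2, 3, 4, 5, 6, 7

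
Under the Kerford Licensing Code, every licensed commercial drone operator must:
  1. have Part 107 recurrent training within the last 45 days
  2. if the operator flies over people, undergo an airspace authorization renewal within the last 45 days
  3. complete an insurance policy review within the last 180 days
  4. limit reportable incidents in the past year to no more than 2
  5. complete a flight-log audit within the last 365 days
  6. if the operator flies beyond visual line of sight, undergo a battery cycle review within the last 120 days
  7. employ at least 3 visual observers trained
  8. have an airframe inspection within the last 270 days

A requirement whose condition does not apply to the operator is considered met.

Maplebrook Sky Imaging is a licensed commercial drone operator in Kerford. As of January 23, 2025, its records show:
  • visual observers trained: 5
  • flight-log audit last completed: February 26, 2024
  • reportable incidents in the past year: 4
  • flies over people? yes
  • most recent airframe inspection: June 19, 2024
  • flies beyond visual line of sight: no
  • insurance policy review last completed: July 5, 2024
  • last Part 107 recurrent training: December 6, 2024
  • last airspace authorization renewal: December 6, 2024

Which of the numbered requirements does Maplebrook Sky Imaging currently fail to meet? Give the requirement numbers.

1, 2, 3, 4

1. Part 107 recurrent training 48 days ago vs limit 45 → not met
2. condition 'flies over people' holds; airspace authorization renewal 48 days ago vs limit 45 → not met
3. insurance policy review 202 days ago vs limit 180 → not met
4. reportable incidents in the past year 4 > 2 → not met
5. flight-log audit 332 days ago vs limit 365 → met
6. condition 'flies beyond visual line of sight' does not hold → requirement n/a → met
7. visual observers trained 5 ≥ 3 → met
8. airframe inspection 218 days ago vs limit 270 → met
Not met: 1, 2, 3, 4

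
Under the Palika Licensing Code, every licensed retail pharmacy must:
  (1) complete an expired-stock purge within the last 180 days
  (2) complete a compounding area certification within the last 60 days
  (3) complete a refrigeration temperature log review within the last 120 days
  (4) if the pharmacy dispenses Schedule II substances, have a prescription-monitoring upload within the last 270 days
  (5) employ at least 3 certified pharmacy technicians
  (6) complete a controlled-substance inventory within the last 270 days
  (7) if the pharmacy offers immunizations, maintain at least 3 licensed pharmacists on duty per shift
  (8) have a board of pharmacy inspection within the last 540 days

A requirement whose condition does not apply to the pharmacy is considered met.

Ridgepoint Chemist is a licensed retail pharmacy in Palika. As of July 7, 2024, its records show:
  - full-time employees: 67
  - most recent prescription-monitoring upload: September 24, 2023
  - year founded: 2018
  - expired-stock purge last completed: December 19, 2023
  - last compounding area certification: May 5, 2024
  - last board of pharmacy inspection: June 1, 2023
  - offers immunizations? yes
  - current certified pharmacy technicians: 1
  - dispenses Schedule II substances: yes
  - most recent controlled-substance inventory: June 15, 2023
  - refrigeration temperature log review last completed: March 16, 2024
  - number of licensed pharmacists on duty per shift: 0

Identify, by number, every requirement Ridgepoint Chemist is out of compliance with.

1. expired-stock purge 201 days ago vs limit 180 → not met
2. compounding area certification 63 days ago vs limit 60 → not met
3. refrigeration temperature log review 113 days ago vs limit 120 → met
4. condition 'dispenses Schedule II substances' holds; prescription-monitoring upload 287 days ago vs limit 270 → not met
5. certified pharmacy technicians 1 < 3 → not met
6. controlled-substance inventory 388 days ago vs limit 270 → not met
7. condition 'offers immunizations' holds; licensed pharmacists on duty per shift 0 < 3 → not met
8. board of pharmacy inspection 402 days ago vs limit 540 → met
Not met: 1, 2, 4, 5, 6, 7

1, 2, 4, 5, 6, 7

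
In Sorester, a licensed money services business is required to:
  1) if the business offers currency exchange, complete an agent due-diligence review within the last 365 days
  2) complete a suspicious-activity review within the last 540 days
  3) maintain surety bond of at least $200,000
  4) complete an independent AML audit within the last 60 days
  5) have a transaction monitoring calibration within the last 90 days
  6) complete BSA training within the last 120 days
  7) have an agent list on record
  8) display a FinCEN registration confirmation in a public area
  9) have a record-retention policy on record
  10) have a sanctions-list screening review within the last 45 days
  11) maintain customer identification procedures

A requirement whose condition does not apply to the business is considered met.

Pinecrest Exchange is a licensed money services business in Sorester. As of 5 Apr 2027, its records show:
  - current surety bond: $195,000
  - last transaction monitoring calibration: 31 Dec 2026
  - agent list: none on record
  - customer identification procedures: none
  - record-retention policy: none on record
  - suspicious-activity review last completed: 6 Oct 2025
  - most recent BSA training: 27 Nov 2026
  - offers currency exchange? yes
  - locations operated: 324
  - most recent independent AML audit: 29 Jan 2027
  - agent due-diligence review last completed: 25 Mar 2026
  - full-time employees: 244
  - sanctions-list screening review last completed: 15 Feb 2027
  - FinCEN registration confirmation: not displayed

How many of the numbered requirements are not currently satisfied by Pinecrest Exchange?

1. condition 'offers currency exchange' holds; agent due-diligence review 376 days ago vs limit 365 → not met
2. suspicious-activity review 546 days ago vs limit 540 → not met
3. surety bond $195,000 < $200,000 → not met
4. independent AML audit 66 days ago vs limit 60 → not met
5. transaction monitoring calibration 95 days ago vs limit 90 → not met
6. BSA training 129 days ago vs limit 120 → not met
7. agent list absent → not met
8. FinCEN registration confirmation absent → not met
9. record-retention policy absent → not met
10. sanctions-list screening review 49 days ago vs limit 45 → not met
11. customer identification procedures absent → not met
Not met: 11 of 11

11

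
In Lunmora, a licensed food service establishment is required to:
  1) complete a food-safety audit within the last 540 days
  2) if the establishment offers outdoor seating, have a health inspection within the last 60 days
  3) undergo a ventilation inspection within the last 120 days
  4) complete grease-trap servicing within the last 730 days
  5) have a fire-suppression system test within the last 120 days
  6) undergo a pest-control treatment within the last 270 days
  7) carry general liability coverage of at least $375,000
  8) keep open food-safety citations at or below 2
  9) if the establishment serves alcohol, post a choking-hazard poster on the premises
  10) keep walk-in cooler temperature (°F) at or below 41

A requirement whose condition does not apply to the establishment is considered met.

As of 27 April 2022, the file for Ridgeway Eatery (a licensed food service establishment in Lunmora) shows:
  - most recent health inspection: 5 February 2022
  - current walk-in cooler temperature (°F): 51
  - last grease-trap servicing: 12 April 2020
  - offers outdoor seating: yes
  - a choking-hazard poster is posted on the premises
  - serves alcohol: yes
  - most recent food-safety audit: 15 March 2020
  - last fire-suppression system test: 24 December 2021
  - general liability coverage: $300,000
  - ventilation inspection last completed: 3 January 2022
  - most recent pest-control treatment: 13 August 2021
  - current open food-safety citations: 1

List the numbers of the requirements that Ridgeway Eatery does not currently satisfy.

1, 2, 4, 5, 7, 10

1. food-safety audit 773 days ago vs limit 540 → not met
2. condition 'offers outdoor seating' holds; health inspection 81 days ago vs limit 60 → not met
3. ventilation inspection 114 days ago vs limit 120 → met
4. grease-trap servicing 745 days ago vs limit 730 → not met
5. fire-suppression system test 124 days ago vs limit 120 → not met
6. pest-control treatment 257 days ago vs limit 270 → met
7. general liability coverage $300,000 < $375,000 → not met
8. open food-safety citations 1 ≤ 2 → met
9. condition 'serves alcohol' holds; choking-hazard poster present → met
10. walk-in cooler temperature (°F) 51 > 41 → not met
Not met: 1, 2, 4, 5, 7, 10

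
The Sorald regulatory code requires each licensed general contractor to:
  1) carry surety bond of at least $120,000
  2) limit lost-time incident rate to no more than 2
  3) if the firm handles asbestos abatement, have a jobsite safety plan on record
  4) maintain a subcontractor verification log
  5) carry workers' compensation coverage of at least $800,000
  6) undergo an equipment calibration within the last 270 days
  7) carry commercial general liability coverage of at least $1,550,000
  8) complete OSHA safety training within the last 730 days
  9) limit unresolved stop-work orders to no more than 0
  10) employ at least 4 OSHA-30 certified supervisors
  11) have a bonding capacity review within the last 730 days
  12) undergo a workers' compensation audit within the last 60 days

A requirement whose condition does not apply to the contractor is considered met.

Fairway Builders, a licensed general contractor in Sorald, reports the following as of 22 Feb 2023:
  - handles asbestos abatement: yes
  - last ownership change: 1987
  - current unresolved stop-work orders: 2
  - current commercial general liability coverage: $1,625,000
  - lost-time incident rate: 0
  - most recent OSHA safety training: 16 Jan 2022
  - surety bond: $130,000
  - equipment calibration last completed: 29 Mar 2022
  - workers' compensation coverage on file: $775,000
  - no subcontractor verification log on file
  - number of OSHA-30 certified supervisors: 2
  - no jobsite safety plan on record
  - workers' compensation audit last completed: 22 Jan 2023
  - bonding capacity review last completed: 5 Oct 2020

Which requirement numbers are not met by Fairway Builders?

3, 4, 5, 6, 9, 10, 11

1. surety bond $130,000 ≥ $120,000 → met
2. lost-time incident rate 0 ≤ 2 → met
3. condition 'handles asbestos abatement' holds; jobsite safety plan absent → not met
4. subcontractor verification log absent → not met
5. workers' compensation coverage $775,000 < $800,000 → not met
6. equipment calibration 330 days ago vs limit 270 → not met
7. commercial general liability coverage $1,625,000 ≥ $1,550,000 → met
8. OSHA safety training 402 days ago vs limit 730 → met
9. unresolved stop-work orders 2 > 0 → not met
10. OSHA-30 certified supervisors 2 < 4 → not met
11. bonding capacity review 870 days ago vs limit 730 → not met
12. workers' compensation audit 31 days ago vs limit 60 → met
Not met: 3, 4, 5, 6, 9, 10, 11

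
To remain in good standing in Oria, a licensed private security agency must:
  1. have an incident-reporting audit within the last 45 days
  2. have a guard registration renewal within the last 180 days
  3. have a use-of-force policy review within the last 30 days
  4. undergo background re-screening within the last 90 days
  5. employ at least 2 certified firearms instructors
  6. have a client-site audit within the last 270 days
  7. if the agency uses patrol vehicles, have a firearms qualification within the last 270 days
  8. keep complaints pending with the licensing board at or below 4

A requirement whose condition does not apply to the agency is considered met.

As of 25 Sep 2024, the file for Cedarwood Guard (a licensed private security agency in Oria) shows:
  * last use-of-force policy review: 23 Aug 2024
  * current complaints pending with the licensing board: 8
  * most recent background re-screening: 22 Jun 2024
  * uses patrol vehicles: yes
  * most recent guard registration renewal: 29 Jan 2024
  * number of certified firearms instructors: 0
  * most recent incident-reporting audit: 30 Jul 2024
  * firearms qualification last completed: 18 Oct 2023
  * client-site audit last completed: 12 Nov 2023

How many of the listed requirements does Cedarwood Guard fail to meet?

1. incident-reporting audit 57 days ago vs limit 45 → not met
2. guard registration renewal 240 days ago vs limit 180 → not met
3. use-of-force policy review 33 days ago vs limit 30 → not met
4. background re-screening 95 days ago vs limit 90 → not met
5. certified firearms instructors 0 < 2 → not met
6. client-site audit 318 days ago vs limit 270 → not met
7. condition 'uses patrol vehicles' holds; firearms qualification 343 days ago vs limit 270 → not met
8. complaints pending with the licensing board 8 > 4 → not met
Not met: 8 of 8

8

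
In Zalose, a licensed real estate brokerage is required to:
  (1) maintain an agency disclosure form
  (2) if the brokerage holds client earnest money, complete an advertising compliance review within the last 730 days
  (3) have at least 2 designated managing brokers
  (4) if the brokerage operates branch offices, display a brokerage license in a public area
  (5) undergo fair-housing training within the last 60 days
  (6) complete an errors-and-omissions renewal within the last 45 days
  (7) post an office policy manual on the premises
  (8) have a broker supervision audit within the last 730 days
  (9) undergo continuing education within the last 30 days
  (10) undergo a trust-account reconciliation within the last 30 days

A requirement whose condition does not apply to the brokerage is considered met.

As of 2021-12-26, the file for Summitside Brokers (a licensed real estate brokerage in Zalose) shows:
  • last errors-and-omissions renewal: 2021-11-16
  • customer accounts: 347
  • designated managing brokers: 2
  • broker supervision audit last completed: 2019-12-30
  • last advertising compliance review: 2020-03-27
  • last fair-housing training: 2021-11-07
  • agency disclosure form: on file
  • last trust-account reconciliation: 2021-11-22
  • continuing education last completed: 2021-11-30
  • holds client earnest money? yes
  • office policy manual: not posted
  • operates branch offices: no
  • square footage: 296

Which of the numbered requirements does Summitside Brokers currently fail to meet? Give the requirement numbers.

1. agency disclosure form present → met
2. condition 'holds client earnest money' holds; advertising compliance review 639 days ago vs limit 730 → met
3. designated managing brokers 2 ≥ 2 → met
4. condition 'operates branch offices' does not hold → requirement n/a → met
5. fair-housing training 49 days ago vs limit 60 → met
6. errors-and-omissions renewal 40 days ago vs limit 45 → met
7. office policy manual absent → not met
8. broker supervision audit 727 days ago vs limit 730 → met
9. continuing education 26 days ago vs limit 30 → met
10. trust-account reconciliation 34 days ago vs limit 30 → not met
Not met: 7, 10

7, 10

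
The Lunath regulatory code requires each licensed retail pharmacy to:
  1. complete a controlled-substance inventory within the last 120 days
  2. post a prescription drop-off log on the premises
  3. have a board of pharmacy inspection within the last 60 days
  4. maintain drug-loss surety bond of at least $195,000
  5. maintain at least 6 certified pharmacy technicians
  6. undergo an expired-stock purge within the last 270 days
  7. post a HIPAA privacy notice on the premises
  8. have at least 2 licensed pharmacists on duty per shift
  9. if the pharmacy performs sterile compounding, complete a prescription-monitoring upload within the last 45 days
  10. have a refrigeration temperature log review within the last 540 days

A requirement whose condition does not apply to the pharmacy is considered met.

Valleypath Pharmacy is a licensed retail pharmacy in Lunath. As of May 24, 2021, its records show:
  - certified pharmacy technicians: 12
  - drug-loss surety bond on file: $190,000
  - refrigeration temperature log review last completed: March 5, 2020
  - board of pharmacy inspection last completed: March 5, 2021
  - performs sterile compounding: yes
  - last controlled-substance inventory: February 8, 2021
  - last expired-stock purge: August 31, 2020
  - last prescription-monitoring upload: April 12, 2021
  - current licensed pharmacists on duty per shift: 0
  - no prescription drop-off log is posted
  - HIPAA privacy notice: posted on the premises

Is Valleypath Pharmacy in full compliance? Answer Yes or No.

No

1. controlled-substance inventory 105 days ago vs limit 120 → met
2. prescription drop-off log absent → not met
3. board of pharmacy inspection 80 days ago vs limit 60 → not met
4. drug-loss surety bond $190,000 < $195,000 → not met
5. certified pharmacy technicians 12 ≥ 6 → met
6. expired-stock purge 266 days ago vs limit 270 → met
7. HIPAA privacy notice present → met
8. licensed pharmacists on duty per shift 0 < 2 → not met
9. condition 'performs sterile compounding' holds; prescription-monitoring upload 42 days ago vs limit 45 → met
10. refrigeration temperature log review 445 days ago vs limit 540 → met
Not met: 2, 3, 4, 8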